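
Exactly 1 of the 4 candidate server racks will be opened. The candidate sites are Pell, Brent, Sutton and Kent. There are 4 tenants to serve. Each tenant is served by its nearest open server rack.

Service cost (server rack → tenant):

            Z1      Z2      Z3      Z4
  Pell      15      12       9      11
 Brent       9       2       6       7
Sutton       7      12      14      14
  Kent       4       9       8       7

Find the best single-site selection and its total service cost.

Choose Brent only; total service cost 24.

With exactly 1 open, each tenant uses its cheapest among the chosen.
{Brent}: Z1→Brent 9, Z2→Brent 2, Z3→Brent 6, Z4→Brent 7. Service cost 24.
{Kent}: service cost 28
{Pell}: service cost 47
Among all 4 size-1 choices, {Brent} is lowest.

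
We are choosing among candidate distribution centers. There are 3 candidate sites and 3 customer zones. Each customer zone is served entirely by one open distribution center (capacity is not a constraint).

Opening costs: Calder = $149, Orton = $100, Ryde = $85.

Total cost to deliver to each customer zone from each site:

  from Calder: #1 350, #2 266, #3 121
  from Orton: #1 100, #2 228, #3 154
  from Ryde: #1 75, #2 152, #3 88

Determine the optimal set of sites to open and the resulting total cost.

Open Ryde only; minimum total cost 400.

For any fixed open set, each customer zone goes to its cheapest open site; total = fixed + service.
{Ryde}: #1→Ryde 75, #2→Ryde 152, #3→Ryde 88. Service 315; fixed 85; total 400.
{Orton, Ryde}: #1→Ryde 75, #2→Ryde 152, #3→Ryde 88. Service 315; fixed 185; total 500.
{Calder, Ryde}: #1→Ryde 75, #2→Ryde 152, #3→Ryde 88. Service 315; fixed 234; total 549.
{Calder, Orton, Ryde}: #1→Ryde 75, #2→Ryde 152, #3→Ryde 88. Service 315; fixed 334; total 649.
No other subset beats 400.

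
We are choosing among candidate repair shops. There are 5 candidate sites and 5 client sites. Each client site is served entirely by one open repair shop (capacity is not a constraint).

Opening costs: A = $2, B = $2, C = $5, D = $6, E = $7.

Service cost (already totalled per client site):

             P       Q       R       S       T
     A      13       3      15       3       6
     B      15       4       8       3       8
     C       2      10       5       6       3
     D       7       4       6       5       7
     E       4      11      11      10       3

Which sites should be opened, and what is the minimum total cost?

For any fixed open set, each client site goes to its cheapest open site; total = fixed + service.
{A, C}: P→C 2, Q→A 3, R→C 5, S→A 3, T→C 3. Service 16; fixed 7; total 23.
{B, C}: service 17 + fixed 7 = 24
{A, B, C}: service 16 + fixed 9 = 25
{A, B, C, D, E}: service 16 + fixed 22 = 38
No other subset beats 23.

Open A and C; minimum total cost 23.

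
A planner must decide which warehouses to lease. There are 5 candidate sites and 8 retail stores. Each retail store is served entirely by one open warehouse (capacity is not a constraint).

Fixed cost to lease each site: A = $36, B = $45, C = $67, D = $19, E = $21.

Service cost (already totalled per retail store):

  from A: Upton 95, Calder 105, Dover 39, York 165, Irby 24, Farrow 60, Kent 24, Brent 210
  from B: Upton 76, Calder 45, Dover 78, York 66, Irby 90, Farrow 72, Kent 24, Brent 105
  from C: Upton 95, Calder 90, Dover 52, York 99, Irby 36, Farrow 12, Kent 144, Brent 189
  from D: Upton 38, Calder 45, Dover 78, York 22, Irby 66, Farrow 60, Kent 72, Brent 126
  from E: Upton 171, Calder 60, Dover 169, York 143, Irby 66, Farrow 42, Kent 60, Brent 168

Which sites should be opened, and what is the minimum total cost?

Open A and D; minimum total cost 433.

For any fixed open set, each retail store goes to its cheapest open site; total = fixed + service.
{A, D}: Upton→D 38, Calder→D 45, Dover→A 39, York→D 22, Irby→A 24, Farrow→A 60, Kent→A 24, Brent→D 126. Service 378; fixed 55; total 433.
{A, D, E}: service 360 + fixed 76 = 436
{A, C, D}: Upton→D 38, Calder→D 45, Dover→A 39, York→D 22, Irby→A 24, Farrow→C 12, Kent→A 24, Brent→D 126. Service 330; fixed 122; total 452.
{A, B, C, D, E}: Upton→D 38, Calder→B 45, Dover→A 39, York→D 22, Irby→A 24, Farrow→C 12, Kent→A 24, Brent→B 105. Service 309; fixed 188; total 497.
No other subset beats 433.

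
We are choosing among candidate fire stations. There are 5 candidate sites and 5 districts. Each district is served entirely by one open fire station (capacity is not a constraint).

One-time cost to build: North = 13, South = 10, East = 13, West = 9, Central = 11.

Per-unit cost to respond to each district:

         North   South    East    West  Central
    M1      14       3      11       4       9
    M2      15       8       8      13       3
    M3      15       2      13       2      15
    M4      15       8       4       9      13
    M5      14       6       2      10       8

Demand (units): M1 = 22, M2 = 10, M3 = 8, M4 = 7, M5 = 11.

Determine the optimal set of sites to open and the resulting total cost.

Open South, East and Central; minimum total cost 196.

For any fixed open set, each district goes to its cheapest open site; total = fixed + service.
{South, East, Central}: M1→South 3·22=66, M2→Central 3·10=30, M3→South 2·8=16, M4→East 4·7=28, M5→East 2·11=22. Service 162; fixed 34; total 196.
{South, East, West, Central}: M1→South 3·22=66, M2→Central 3·10=30, M3→South 2·8=16, M4→East 4·7=28, M5→East 2·11=22. Service 162; fixed 43; total 205.
{North, South, East, Central}: service 162 + fixed 47 = 209
{North, South, East, West, Central}: service 162 + fixed 56 = 218
No other subset beats 196.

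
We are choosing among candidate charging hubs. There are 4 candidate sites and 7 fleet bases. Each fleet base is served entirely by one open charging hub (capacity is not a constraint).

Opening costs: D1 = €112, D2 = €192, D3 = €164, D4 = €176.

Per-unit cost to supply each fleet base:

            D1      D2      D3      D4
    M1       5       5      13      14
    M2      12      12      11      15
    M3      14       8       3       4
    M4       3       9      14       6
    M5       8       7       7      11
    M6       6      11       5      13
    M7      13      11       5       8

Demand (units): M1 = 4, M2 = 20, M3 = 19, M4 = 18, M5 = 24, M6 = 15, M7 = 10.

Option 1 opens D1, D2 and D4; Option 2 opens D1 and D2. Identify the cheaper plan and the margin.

Option 2 is cheaper by 70.

Option 1: {D1, D2, D4}: M1→D1 5·4=20, M2→D1 12·20=240, M3→D4 4·19=76, M4→D1 3·18=54, M5→D2 7·24=168, M6→D1 6·15=90, M7→D4 8·10=80. Service 728; fixed 480; total 1208.
Option 2: {D1, D2}: M1→D1 5·4=20, M2→D1 12·20=240, M3→D2 8·19=152, M4→D1 3·18=54, M5→D2 7·24=168, M6→D1 6·15=90, M7→D2 11·10=110. Service 834; fixed 304; total 1138.
Difference: |1208 − 1138| = 70.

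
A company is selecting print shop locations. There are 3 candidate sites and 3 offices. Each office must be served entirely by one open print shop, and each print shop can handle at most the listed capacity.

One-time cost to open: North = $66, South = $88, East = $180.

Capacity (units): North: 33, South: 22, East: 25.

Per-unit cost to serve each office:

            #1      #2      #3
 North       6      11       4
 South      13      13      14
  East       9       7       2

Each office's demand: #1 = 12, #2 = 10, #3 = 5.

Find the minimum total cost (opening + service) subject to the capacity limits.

Open {North}: #1→North 6·12=72, #2→North 11·10=110, #3→North 4·5=20.
Loads: North carries 27/33. Service 202; fixed 66; total 268.
Next best feasible plan costs 356.

Minimum total cost: 268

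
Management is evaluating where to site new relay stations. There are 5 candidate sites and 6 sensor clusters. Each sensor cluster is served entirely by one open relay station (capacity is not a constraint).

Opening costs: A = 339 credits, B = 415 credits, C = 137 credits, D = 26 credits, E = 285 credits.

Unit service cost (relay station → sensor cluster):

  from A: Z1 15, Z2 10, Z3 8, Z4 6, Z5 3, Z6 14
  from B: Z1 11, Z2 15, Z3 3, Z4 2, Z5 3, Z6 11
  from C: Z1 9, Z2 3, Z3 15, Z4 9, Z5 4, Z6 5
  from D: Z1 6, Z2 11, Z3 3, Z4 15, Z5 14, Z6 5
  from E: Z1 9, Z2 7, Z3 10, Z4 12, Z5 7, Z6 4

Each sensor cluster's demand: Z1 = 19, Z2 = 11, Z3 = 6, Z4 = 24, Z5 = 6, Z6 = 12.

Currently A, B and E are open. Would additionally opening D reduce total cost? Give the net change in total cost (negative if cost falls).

Yes — net change −31 (cost falls by 31).

Current service cost with {A, B, E}: 380.
Adding D: each sensor cluster re-picks its cheapest; new service cost 323, saving 57.
Extra fixed cost: 26. Net change = 26 − 57 = -31.
(Totals: 1419 → 1388.)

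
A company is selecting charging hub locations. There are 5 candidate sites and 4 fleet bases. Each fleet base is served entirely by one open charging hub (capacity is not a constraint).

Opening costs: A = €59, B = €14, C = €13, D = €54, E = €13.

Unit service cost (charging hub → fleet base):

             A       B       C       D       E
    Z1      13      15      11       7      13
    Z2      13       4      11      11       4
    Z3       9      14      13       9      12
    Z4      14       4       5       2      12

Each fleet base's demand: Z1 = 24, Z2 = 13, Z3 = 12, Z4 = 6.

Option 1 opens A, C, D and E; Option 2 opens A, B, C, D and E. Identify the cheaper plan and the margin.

Option 1: {A, C, D, E}: Z1→D 7·24=168, Z2→E 4·13=52, Z3→A 9·12=108, Z4→D 2·6=12. Service 340; fixed 139; total 479.
Option 2: {A, B, C, D, E}: Z1→D 7·24=168, Z2→B 4·13=52, Z3→A 9·12=108, Z4→D 2·6=12. Service 340; fixed 153; total 493.
Difference: |479 − 493| = 14.

Option 1 is cheaper by 14.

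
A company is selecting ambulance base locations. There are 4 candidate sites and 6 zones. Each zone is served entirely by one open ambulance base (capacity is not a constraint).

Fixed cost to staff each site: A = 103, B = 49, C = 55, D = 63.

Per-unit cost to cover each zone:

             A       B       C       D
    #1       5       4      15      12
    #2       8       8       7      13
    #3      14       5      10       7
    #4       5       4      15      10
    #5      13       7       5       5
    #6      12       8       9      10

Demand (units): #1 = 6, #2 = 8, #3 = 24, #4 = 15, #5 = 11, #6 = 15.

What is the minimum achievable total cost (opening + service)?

Minimum total cost: 514

For any fixed open set, each zone goes to its cheapest open site; total = fixed + service.
{B}: #1→B 4·6=24, #2→B 8·8=64, #3→B 5·24=120, #4→B 4·15=60, #5→B 7·11=77, #6→B 8·15=120. Service 465; fixed 49; total 514.
{B, C}: #1→B 4·6=24, #2→C 7·8=56, #3→B 5·24=120, #4→B 4·15=60, #5→C 5·11=55, #6→B 8·15=120. Service 435; fixed 104; total 539.
{B, D}: service 443 + fixed 112 = 555
{A, B, C, D}: service 435 + fixed 270 = 705
No other subset beats 514.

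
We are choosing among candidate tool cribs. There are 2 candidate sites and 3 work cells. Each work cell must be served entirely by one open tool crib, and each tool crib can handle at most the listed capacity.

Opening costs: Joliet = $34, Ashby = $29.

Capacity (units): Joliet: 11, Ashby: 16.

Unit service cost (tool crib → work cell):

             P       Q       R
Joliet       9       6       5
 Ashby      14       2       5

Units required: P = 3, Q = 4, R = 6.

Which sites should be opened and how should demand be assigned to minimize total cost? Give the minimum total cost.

Minimum total cost: 109

Open {Ashby}: P→Ashby 14·3=42, Q→Ashby 2·4=8, R→Ashby 5·6=30.
Loads: Ashby carries 13/16. Service 80; fixed 29; total 109.
Next best feasible plan costs 128.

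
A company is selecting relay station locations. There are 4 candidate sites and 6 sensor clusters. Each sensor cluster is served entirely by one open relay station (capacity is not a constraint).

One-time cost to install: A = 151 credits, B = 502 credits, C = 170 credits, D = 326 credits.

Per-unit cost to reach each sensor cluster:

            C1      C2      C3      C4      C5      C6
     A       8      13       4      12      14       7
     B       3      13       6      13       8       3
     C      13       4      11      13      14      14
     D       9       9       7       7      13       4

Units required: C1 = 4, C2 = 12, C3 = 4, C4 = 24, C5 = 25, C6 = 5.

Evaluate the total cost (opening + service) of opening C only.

Each sensor cluster is assigned to its cheapest site among the open ones.
{C}: C1→C 13·4=52, C2→C 4·12=48, C3→C 11·4=44, C4→C 13·24=312, C5→C 14·25=350, C6→C 14·5=70. Service 876; fixed 170; total 1046.

Total cost: 1046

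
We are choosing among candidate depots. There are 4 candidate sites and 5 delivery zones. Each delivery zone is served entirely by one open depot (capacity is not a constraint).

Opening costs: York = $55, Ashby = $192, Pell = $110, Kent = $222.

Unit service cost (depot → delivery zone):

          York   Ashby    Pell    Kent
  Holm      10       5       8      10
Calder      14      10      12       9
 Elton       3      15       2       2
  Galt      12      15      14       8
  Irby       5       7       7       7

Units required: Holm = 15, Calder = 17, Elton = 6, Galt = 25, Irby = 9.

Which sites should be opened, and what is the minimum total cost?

For any fixed open set, each delivery zone goes to its cheapest open site; total = fixed + service.
{Kent}: Holm→Kent 10·15=150, Calder→Kent 9·17=153, Elton→Kent 2·6=12, Galt→Kent 8·25=200, Irby→Kent 7·9=63. Service 578; fixed 222; total 800.
{York}: Holm→York 10·15=150, Calder→York 14·17=238, Elton→York 3·6=18, Galt→York 12·25=300, Irby→York 5·9=45. Service 751; fixed 55; total 806.
{York, Kent}: service 560 + fixed 277 = 837
{York, Ashby, Pell, Kent}: service 485 + fixed 579 = 1064
No other subset beats 800.

Open Kent only; minimum total cost 800.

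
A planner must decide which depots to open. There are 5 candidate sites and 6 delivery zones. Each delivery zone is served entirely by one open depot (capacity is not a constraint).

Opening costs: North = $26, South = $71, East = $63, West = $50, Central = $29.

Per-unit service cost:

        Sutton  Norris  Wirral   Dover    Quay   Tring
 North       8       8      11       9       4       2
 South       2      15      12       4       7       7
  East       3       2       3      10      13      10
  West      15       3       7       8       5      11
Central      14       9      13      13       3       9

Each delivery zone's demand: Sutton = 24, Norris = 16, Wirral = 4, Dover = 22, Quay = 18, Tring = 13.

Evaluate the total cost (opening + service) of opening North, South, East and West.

Total cost: 488

Each delivery zone is assigned to its cheapest site among the open ones.
{North, South, East, West}: Sutton→South 2·24=48, Norris→East 2·16=32, Wirral→East 3·4=12, Dover→South 4·22=88, Quay→North 4·18=72, Tring→North 2·13=26. Service 278; fixed 210; total 488.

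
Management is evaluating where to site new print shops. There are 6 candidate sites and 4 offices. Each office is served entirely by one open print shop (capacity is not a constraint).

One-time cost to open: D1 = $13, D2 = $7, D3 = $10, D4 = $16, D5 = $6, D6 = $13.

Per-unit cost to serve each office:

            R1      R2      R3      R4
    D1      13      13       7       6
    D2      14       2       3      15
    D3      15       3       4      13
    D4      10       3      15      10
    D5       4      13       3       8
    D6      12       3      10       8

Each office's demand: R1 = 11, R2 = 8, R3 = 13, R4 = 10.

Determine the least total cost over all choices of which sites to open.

For any fixed open set, each office goes to its cheapest open site; total = fixed + service.
{D1, D2, D5}: R1→D5 4·11=44, R2→D2 2·8=16, R3→D2 3·13=39, R4→D1 6·10=60. Service 159; fixed 26; total 185.
{D2, D5}: R1→D5 4·11=44, R2→D2 2·8=16, R3→D2 3·13=39, R4→D5 8·10=80. Service 179; fixed 13; total 192.
{D1, D2, D3, D5}: R1→D5 4·11=44, R2→D2 2·8=16, R3→D2 3·13=39, R4→D1 6·10=60. Service 159; fixed 36; total 195.
{D1, D2, D3, D4, D5, D6}: service 159 + fixed 65 = 224
No other subset beats 185.

Minimum total cost: 185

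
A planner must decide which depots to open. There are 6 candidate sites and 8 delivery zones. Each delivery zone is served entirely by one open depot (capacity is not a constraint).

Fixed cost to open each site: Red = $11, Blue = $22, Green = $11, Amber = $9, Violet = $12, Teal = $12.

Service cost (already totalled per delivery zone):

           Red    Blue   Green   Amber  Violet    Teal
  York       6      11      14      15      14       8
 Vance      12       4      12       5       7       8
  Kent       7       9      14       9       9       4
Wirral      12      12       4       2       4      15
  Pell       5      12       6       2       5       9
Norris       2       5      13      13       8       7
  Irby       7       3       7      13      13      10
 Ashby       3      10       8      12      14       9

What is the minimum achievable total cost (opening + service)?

For any fixed open set, each delivery zone goes to its cheapest open site; total = fixed + service.
{Red, Amber}: York→Red 6, Vance→Amber 5, Kent→Red 7, Wirral→Amber 2, Pell→Amber 2, Norris→Red 2, Irby→Red 7, Ashby→Red 3. Service 34; fixed 20; total 54.
{Red, Amber, Teal}: York→Red 6, Vance→Amber 5, Kent→Teal 4, Wirral→Amber 2, Pell→Amber 2, Norris→Red 2, Irby→Red 7, Ashby→Red 3. Service 31; fixed 32; total 63.
{Red, Violet}: York→Red 6, Vance→Violet 7, Kent→Red 7, Wirral→Violet 4, Pell→Red 5, Norris→Red 2, Irby→Red 7, Ashby→Red 3. Service 41; fixed 23; total 64.
{Red, Blue, Green, Amber, Violet, Teal}: York→Red 6, Vance→Blue 4, Kent→Teal 4, Wirral→Amber 2, Pell→Amber 2, Norris→Red 2, Irby→Blue 3, Ashby→Red 3. Service 26; fixed 77; total 103.
No other subset beats 54.

Minimum total cost: 54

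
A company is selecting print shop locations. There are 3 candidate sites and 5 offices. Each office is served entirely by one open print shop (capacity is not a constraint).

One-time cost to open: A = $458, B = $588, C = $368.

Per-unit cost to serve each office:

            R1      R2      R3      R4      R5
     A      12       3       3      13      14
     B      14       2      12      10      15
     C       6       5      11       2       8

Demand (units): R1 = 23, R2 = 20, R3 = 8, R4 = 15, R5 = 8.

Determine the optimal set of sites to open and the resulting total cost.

For any fixed open set, each office goes to its cheapest open site; total = fixed + service.
{C}: R1→C 6·23=138, R2→C 5·20=100, R3→C 11·8=88, R4→C 2·15=30, R5→C 8·8=64. Service 420; fixed 368; total 788.
{A}: R1→A 12·23=276, R2→A 3·20=60, R3→A 3·8=24, R4→A 13·15=195, R5→A 14·8=112. Service 667; fixed 458; total 1125.
{A, C}: service 316 + fixed 826 = 1142
{A, B, C}: R1→C 6·23=138, R2→B 2·20=40, R3→A 3·8=24, R4→C 2·15=30, R5→C 8·8=64. Service 296; fixed 1414; total 1710.
(All 7 nonempty subsets were checked; C only is lowest.)

Open C only; minimum total cost 788.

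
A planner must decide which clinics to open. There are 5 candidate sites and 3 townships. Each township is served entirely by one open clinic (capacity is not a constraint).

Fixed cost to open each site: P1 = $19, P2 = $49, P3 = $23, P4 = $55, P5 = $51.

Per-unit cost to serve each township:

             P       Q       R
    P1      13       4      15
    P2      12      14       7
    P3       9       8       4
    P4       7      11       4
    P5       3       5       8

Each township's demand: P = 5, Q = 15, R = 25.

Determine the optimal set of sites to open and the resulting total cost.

For any fixed open set, each township goes to its cheapest open site; total = fixed + service.
{P1, P3}: P→P3 9·5=45, Q→P1 4·15=60, R→P3 4·25=100. Service 205; fixed 42; total 247.
{P3, P5}: service 190 + fixed 74 = 264
{P1, P3, P5}: service 175 + fixed 93 = 268
{P1, P2, P3, P4, P5}: P→P5 3·5=15, Q→P1 4·15=60, R→P3 4·25=100. Service 175; fixed 197; total 372.
No other subset beats 247.

Open P1 and P3; minimum total cost 247.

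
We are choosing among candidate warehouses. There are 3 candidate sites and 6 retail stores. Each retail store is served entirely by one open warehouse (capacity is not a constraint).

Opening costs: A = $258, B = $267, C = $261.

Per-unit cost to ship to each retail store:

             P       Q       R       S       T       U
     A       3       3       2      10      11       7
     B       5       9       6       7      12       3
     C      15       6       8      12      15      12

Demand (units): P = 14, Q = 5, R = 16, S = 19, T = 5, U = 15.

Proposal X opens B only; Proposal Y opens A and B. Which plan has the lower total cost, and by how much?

Proposal X is cheaper by 131.

Proposal X: {B}: P→B 5·14=70, Q→B 9·5=45, R→B 6·16=96, S→B 7·19=133, T→B 12·5=60, U→B 3·15=45. Service 449; fixed 267; total 716.
Proposal Y: {A, B}: P→A 3·14=42, Q→A 3·5=15, R→A 2·16=32, S→B 7·19=133, T→A 11·5=55, U→B 3·15=45. Service 322; fixed 525; total 847.
Difference: |716 − 847| = 131.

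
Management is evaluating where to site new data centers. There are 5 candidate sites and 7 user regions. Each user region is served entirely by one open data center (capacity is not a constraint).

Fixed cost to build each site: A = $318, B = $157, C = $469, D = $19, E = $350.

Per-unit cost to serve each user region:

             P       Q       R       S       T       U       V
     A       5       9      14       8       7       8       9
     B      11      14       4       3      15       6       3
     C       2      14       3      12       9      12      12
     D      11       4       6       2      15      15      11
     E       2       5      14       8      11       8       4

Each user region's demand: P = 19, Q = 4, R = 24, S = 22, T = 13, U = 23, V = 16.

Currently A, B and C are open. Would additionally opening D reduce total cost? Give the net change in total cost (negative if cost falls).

Yes — net change −23 (cost falls by 23).

Current service cost with {A, B, C}: 489.
Adding D: each user region re-picks its cheapest; new service cost 447, saving 42.
Extra fixed cost: 19. Net change = 19 − 42 = -23.
(Totals: 1433 → 1410.)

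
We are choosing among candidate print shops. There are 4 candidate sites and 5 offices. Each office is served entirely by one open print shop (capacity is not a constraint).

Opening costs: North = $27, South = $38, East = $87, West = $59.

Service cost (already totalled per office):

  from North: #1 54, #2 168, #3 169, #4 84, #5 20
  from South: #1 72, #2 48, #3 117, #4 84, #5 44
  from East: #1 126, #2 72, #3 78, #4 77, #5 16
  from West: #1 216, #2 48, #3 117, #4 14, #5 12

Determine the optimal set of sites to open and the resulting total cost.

For any fixed open set, each office goes to its cheapest open site; total = fixed + service.
{North, West}: #1→North 54, #2→West 48, #3→West 117, #4→West 14, #5→West 12. Service 245; fixed 86; total 331.
{South, West}: #1→South 72, #2→South 48, #3→South 117, #4→West 14, #5→West 12. Service 263; fixed 97; total 360.
{North, South, West}: service 245 + fixed 124 = 369
{North, South, East, West}: service 206 + fixed 211 = 417
(All 15 nonempty subsets were checked; North and West is lowest.)

Open North and West; minimum total cost 331.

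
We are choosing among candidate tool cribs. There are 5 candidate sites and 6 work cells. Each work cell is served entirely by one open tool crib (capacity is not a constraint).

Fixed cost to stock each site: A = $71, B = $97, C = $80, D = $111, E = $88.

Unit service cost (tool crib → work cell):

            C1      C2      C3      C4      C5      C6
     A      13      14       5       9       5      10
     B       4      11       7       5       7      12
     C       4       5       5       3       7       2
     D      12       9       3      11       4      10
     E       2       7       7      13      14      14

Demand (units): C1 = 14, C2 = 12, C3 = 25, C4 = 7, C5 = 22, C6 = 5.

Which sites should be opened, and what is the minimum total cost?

Open C and D; minimum total cost 501.

For any fixed open set, each work cell goes to its cheapest open site; total = fixed + service.
{C, D}: C1→C 4·14=56, C2→C 5·12=60, C3→D 3·25=75, C4→C 3·7=21, C5→D 4·22=88, C6→C 2·5=10. Service 310; fixed 191; total 501.
{C}: C1→C 4·14=56, C2→C 5·12=60, C3→C 5·25=125, C4→C 3·7=21, C5→C 7·22=154, C6→C 2·5=10. Service 426; fixed 80; total 506.
{A, C}: service 382 + fixed 151 = 533
{A, B, C, D, E}: C1→E 2·14=28, C2→C 5·12=60, C3→D 3·25=75, C4→C 3·7=21, C5→D 4·22=88, C6→C 2·5=10. Service 282; fixed 447; total 729.
No other subset beats 501.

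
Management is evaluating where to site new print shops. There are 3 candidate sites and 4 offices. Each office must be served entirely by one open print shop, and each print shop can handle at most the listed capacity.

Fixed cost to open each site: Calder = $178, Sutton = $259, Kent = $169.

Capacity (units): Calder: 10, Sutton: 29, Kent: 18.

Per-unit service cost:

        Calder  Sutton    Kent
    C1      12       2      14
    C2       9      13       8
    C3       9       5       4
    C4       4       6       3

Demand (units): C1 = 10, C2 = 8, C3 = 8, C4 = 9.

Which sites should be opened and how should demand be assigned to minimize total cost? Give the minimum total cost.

Open {Sutton, Kent}: C1→Sutton 2·10=20, C2→Kent 8·8=64, C3→Sutton 5·8=40, C4→Kent 3·9=27.
Loads: Sutton carries 18/29, Kent carries 17/18. Service 151; fixed 428; total 579.
Next best feasible plan costs 598.

Minimum total cost: 579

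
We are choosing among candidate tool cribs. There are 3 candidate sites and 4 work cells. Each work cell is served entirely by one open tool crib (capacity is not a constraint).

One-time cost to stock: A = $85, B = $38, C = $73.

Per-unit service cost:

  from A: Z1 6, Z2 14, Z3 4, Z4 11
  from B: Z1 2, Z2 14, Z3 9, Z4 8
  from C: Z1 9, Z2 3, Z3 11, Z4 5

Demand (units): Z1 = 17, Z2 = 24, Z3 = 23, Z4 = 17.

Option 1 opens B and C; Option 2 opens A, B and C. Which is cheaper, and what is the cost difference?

Option 2 is cheaper by 30.

Option 1: {B, C}: Z1→B 2·17=34, Z2→C 3·24=72, Z3→B 9·23=207, Z4→C 5·17=85. Service 398; fixed 111; total 509.
Option 2: {A, B, C}: Z1→B 2·17=34, Z2→C 3·24=72, Z3→A 4·23=92, Z4→C 5·17=85. Service 283; fixed 196; total 479.
Difference: |509 − 479| = 30.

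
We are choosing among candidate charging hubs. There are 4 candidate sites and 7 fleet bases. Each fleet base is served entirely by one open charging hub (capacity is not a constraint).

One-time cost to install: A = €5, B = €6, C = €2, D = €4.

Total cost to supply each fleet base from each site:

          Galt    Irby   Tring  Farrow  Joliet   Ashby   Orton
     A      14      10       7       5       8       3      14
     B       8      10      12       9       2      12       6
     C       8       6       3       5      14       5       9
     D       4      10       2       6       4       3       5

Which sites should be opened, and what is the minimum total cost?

For any fixed open set, each fleet base goes to its cheapest open site; total = fixed + service.
{C, D}: Galt→D 4, Irby→C 6, Tring→D 2, Farrow→C 5, Joliet→D 4, Ashby→D 3, Orton→D 5. Service 29; fixed 6; total 35.
{D}: service 34 + fixed 4 = 38
{B, C, D}: Galt→D 4, Irby→C 6, Tring→D 2, Farrow→C 5, Joliet→B 2, Ashby→D 3, Orton→D 5. Service 27; fixed 12; total 39.
{A, B, C, D}: service 27 + fixed 17 = 44
(All 15 nonempty subsets were checked; C and D is lowest.)

Open C and D; minimum total cost 35.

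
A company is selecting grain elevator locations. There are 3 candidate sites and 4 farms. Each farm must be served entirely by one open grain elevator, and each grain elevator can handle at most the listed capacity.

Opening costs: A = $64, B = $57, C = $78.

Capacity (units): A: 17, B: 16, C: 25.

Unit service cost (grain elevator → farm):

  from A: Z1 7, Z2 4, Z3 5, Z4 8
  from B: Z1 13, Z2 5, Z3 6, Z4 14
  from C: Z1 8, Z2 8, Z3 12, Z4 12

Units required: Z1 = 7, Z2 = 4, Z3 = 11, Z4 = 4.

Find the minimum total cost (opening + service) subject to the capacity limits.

Minimum total cost: 284

Open {A, B}: Z1→A 7·7=49, Z2→A 4·4=16, Z3→B 6·11=66, Z4→A 8·4=32.
Loads: A carries 15/17, B carries 11/16. Service 163; fixed 121; total 284.
Next best feasible plan costs 288.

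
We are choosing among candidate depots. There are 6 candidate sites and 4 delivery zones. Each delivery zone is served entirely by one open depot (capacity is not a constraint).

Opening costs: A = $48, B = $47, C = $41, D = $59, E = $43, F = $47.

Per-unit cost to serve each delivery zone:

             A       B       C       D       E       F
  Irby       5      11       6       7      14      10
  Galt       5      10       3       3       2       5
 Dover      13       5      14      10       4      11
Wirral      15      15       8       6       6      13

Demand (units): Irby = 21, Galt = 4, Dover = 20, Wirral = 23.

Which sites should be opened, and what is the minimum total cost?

For any fixed open set, each delivery zone goes to its cheapest open site; total = fixed + service.
{A, E}: Irby→A 5·21=105, Galt→E 2·4=8, Dover→E 4·20=80, Wirral→E 6·23=138. Service 331; fixed 91; total 422.
{C, E}: Irby→C 6·21=126, Galt→E 2·4=8, Dover→E 4·20=80, Wirral→E 6·23=138. Service 352; fixed 84; total 436.
{A, C, E}: service 331 + fixed 132 = 463
{A, B, C, D, E, F}: Irby→A 5·21=105, Galt→E 2·4=8, Dover→E 4·20=80, Wirral→D 6·23=138. Service 331; fixed 285; total 616.
No other subset beats 422.

Open A and E; minimum total cost 422.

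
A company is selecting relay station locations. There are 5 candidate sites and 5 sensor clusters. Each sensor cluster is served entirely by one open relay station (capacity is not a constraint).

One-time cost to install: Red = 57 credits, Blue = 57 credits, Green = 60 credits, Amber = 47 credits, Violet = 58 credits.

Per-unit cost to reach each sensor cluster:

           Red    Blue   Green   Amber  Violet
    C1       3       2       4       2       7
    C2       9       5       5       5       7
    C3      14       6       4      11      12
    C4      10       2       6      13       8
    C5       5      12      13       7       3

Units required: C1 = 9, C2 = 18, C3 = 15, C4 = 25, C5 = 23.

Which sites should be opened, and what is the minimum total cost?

For any fixed open set, each sensor cluster goes to its cheapest open site; total = fixed + service.
{Blue, Violet}: C1→Blue 2·9=18, C2→Blue 5·18=90, C3→Blue 6·15=90, C4→Blue 2·25=50, C5→Violet 3·23=69. Service 317; fixed 115; total 432.
{Blue, Green, Violet}: service 287 + fixed 175 = 462
{Red, Blue}: service 363 + fixed 114 = 477
{Red, Blue, Green, Amber, Violet}: service 287 + fixed 279 = 566
No other subset beats 432.

Open Blue and Violet; minimum total cost 432.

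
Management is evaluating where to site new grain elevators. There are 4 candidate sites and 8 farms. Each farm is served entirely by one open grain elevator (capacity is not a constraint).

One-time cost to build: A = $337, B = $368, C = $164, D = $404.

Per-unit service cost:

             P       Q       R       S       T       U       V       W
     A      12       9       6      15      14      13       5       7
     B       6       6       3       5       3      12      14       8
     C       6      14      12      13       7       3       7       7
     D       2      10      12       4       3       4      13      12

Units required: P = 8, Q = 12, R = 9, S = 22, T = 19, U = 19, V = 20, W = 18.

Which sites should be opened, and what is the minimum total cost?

Open B and C; minimum total cost 1169.

For any fixed open set, each farm goes to its cheapest open site; total = fixed + service.
{B, C}: P→B 6·8=48, Q→B 6·12=72, R→B 3·9=27, S→B 5·22=110, T→B 3·19=57, U→C 3·19=57, V→C 7·20=140, W→C 7·18=126. Service 637; fixed 532; total 1169.
{C}: P→C 6·8=48, Q→C 14·12=168, R→C 12·9=108, S→C 13·22=286, T→C 7·19=133, U→C 3·19=57, V→C 7·20=140, W→C 7·18=126. Service 1066; fixed 164; total 1230.
{C, D}: service 712 + fixed 568 = 1280
{A, B, C, D}: service 543 + fixed 1273 = 1816
No other subset beats 1169.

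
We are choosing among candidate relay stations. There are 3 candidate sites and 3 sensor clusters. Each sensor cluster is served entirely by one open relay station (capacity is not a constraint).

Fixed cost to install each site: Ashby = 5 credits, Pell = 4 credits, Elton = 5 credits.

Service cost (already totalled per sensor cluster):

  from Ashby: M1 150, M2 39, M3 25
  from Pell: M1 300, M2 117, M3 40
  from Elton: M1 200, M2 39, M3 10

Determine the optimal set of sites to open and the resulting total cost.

For any fixed open set, each sensor cluster goes to its cheapest open site; total = fixed + service.
{Ashby, Elton}: M1→Ashby 150, M2→Ashby 39, M3→Elton 10. Service 199; fixed 10; total 209.
{Ashby, Pell, Elton}: service 199 + fixed 14 = 213
{Ashby}: service 214 + fixed 5 = 219
{Pell}: M1→Pell 300, M2→Pell 117, M3→Pell 40. Service 457; fixed 4; total 461.
No other subset beats 209.

Open Ashby and Elton; minimum total cost 209.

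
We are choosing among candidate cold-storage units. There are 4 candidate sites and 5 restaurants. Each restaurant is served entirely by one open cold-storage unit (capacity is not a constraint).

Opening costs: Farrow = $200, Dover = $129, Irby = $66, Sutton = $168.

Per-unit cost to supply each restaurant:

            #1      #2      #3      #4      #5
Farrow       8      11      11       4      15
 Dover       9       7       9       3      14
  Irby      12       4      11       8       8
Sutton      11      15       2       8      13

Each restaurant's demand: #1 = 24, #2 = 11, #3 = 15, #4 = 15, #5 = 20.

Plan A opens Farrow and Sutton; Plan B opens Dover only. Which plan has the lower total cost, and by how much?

Plan B is cheaper by 149.

Plan A: {Farrow, Sutton}: #1→Farrow 8·24=192, #2→Farrow 11·11=121, #3→Sutton 2·15=30, #4→Farrow 4·15=60, #5→Sutton 13·20=260. Service 663; fixed 368; total 1031.
Plan B: {Dover}: #1→Dover 9·24=216, #2→Dover 7·11=77, #3→Dover 9·15=135, #4→Dover 3·15=45, #5→Dover 14·20=280. Service 753; fixed 129; total 882.
Difference: |1031 − 882| = 149.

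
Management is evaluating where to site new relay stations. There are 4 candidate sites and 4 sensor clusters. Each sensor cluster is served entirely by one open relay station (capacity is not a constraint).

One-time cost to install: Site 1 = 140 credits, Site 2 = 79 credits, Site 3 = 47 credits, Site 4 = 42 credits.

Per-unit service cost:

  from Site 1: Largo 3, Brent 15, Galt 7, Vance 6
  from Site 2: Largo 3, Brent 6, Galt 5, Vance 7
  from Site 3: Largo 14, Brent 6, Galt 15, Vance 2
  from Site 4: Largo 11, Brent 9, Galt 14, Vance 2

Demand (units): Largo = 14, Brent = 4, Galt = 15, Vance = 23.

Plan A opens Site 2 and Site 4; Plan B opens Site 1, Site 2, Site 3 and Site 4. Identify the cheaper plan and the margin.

Plan A: {Site 2, Site 4}: Largo→Site 2 3·14=42, Brent→Site 2 6·4=24, Galt→Site 2 5·15=75, Vance→Site 4 2·23=46. Service 187; fixed 121; total 308.
Plan B: {Site 1, Site 2, Site 3, Site 4}: Largo→Site 1 3·14=42, Brent→Site 2 6·4=24, Galt→Site 2 5·15=75, Vance→Site 3 2·23=46. Service 187; fixed 308; total 495.
Difference: |308 − 495| = 187.

Plan A is cheaper by 187.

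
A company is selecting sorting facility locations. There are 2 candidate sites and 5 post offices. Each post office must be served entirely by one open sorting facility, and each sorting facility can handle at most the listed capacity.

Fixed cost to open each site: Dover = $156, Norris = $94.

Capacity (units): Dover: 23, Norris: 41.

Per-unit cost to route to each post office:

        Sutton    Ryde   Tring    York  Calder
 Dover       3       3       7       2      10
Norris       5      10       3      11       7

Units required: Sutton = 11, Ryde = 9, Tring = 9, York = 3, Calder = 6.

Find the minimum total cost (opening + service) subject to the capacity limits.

Open {Norris}: Sutton→Norris 5·11=55, Ryde→Norris 10·9=90, Tring→Norris 3·9=27, York→Norris 11·3=33, Calder→Norris 7·6=42.
Loads: Norris carries 38/41. Service 247; fixed 94; total 341.
Next best feasible plan costs 385.

Minimum total cost: 341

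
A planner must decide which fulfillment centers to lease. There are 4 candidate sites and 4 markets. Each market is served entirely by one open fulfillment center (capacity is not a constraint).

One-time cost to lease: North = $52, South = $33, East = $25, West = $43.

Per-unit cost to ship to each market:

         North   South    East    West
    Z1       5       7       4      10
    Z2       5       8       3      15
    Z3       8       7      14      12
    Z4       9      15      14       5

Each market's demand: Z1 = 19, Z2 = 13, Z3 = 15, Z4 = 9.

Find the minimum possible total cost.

For any fixed open set, each market goes to its cheapest open site; total = fixed + service.
{South, East, West}: Z1→East 4·19=76, Z2→East 3·13=39, Z3→South 7·15=105, Z4→West 5·9=45. Service 265; fixed 101; total 366.
{North, East}: service 316 + fixed 77 = 393
{North, East, West}: service 280 + fixed 120 = 400
{North, South, East, West}: service 265 + fixed 153 = 418
No other subset beats 366.

Minimum total cost: 366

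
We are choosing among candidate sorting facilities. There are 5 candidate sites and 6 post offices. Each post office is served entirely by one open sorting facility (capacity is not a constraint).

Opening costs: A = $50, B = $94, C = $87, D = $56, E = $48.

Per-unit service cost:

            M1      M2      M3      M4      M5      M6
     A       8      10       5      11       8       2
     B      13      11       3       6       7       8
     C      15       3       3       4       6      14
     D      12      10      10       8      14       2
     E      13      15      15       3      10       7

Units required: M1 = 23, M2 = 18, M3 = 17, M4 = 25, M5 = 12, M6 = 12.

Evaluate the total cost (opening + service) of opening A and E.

Each post office is assigned to its cheapest site among the open ones.
{A, E}: M1→A 8·23=184, M2→A 10·18=180, M3→A 5·17=85, M4→E 3·25=75, M5→A 8·12=96, M6→A 2·12=24. Service 644; fixed 98; total 742.

Total cost: 742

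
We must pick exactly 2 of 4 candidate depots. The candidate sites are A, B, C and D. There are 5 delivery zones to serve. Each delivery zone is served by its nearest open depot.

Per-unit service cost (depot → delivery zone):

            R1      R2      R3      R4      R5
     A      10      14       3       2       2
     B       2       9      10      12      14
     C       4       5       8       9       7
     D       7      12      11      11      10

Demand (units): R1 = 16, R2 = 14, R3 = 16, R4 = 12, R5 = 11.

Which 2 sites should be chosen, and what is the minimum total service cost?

With exactly 2 open, each delivery zone uses its cheapest among the chosen.
{A, C}: R1→C 4·16=64, R2→C 5·14=70, R3→A 3·16=48, R4→A 2·12=24, R5→A 2·11=22. Service cost 228.
{A, B}: service cost 252
{A, D}: service cost 374
Among all 6 size-2 choices, {A, C} is lowest.

Choose A and C; total service cost 228.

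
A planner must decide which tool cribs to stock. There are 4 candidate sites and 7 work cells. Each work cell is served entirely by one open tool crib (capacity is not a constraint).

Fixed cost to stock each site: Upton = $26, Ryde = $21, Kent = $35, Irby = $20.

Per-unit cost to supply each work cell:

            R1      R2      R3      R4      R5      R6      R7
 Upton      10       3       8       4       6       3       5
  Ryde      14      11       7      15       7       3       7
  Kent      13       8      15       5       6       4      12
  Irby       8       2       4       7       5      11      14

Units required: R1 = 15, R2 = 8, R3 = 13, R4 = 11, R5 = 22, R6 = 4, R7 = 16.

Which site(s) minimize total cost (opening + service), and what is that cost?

For any fixed open set, each work cell goes to its cheapest open site; total = fixed + service.
{Upton, Irby}: R1→Irby 8·15=120, R2→Irby 2·8=16, R3→Irby 4·13=52, R4→Upton 4·11=44, R5→Irby 5·22=110, R6→Upton 3·4=12, R7→Upton 5·16=80. Service 434; fixed 46; total 480.
{Upton, Ryde, Irby}: service 434 + fixed 67 = 501
{Upton, Kent, Irby}: service 434 + fixed 81 = 515
{Upton, Ryde, Kent, Irby}: R1→Irby 8·15=120, R2→Irby 2·8=16, R3→Irby 4·13=52, R4→Upton 4·11=44, R5→Irby 5·22=110, R6→Upton 3·4=12, R7→Upton 5·16=80. Service 434; fixed 102; total 536.
No other subset beats 480.

Open Upton and Irby; minimum total cost 480.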